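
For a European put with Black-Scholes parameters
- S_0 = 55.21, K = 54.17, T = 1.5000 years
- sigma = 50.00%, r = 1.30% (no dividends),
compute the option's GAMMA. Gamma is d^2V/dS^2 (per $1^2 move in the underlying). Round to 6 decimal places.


d1 = 0.3690839650; d2 = -0.2432884707
phi(d1) = 0.3726744533; exp(-qT) = 1.0000000000; exp(-rT) = 0.9806888952
Gamma = exp(-qT) * phi(d1) / (S * sigma * sqrt(T)) = 1.0000000000 * 0.3726744533 / (55.2100 * 0.5000 * 1.2247448714) = 0.011023

Answer: Gamma = 0.011023


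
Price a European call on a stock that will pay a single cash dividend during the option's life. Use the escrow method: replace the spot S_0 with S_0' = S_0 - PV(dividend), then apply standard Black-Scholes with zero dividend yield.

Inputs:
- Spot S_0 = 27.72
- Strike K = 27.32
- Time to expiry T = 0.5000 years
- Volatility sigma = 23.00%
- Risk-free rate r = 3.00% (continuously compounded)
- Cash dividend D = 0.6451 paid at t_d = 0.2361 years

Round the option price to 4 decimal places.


PV(D) = D * exp(-r * t_d) = 0.6451 * 0.99294203 = 0.64054690
S_0' = S_0 - PV(D) = 27.7200 - 0.64054690 = 27.07945310
d1 = (ln(S_0'/K) + (r + sigma^2/2)*T) / (sigma*sqrt(T)) = 0.11917035
d2 = d1 - sigma*sqrt(T) = -0.04346421
exp(-rT) = 0.98511194
N(d1) = 0.54742980; N(d2) = 0.48266575
C = S_0' * N(d1) - K * exp(-rT) * N(d2) = 27.07945310 * 0.54742980 - 27.3200 * 0.98511194 * 0.48266575 = 1.8340

Answer: Price = 1.8340


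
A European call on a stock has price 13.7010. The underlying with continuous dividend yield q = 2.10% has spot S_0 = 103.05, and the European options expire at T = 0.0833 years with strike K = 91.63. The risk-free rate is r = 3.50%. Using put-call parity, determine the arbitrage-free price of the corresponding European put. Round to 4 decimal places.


Answer: Put price = 2.1943

Derivation:
Put-call parity: C - P = S_0 * exp(-qT) - K * exp(-rT).
S_0 * exp(-qT) = 103.0500 * 0.99825223 = 102.86989221
K * exp(-rT) = 91.6300 * 0.99708875 = 91.36324179
P = C - S*exp(-qT) + K*exp(-rT)
P = 13.7010 - 102.86989221 + 91.36324179 = 2.1943


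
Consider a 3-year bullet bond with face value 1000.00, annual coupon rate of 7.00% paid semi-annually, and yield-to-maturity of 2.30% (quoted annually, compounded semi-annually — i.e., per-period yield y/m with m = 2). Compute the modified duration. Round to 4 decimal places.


Coupon per period c = face * coupon_rate / m = 35.000000
Periods per year m = 2; per-period yield y/m = 0.011500
Number of cashflows N = 6
Cashflows (t years, CF_t, discount factor 1/(1+y/m)^(m*t), PV):
  t = 0.5000: CF_t = 35.000000, DF = 0.988631, PV = 34.602076
  t = 1.0000: CF_t = 35.000000, DF = 0.977391, PV = 34.208676
  t = 1.5000: CF_t = 35.000000, DF = 0.966279, PV = 33.819749
  t = 2.0000: CF_t = 35.000000, DF = 0.955293, PV = 33.435244
  t = 2.5000: CF_t = 35.000000, DF = 0.944432, PV = 33.055110
  t = 3.0000: CF_t = 1035.000000, DF = 0.933694, PV = 966.373533
Price P = sum_t PV_t = 1135.494389
First compute Macaulay numerator sum_t t * PV_t:
  t * PV_t at t = 0.5000: 17.301038
  t * PV_t at t = 1.0000: 34.208676
  t * PV_t at t = 1.5000: 50.729624
  t * PV_t at t = 2.0000: 66.870488
  t * PV_t at t = 2.5000: 82.637775
  t * PV_t at t = 3.0000: 2899.120600
Macaulay duration D = 3150.868202 / 1135.494389 = 2.774887
Modified duration = D / (1 + y/m) = 2.774887 / (1 + 0.011500) = 2.743338

Answer: Modified duration = 2.7433


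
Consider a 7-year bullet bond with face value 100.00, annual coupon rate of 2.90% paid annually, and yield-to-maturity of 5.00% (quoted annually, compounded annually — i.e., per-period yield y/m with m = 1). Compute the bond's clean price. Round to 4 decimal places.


Answer: Price = 87.8486

Derivation:
Coupon per period c = face * coupon_rate / m = 2.900000
Periods per year m = 1; per-period yield y/m = 0.050000
Number of cashflows N = 7
Cashflows (t years, CF_t, discount factor 1/(1+y/m)^(m*t), PV):
  t = 1.0000: CF_t = 2.900000, DF = 0.952381, PV = 2.761905
  t = 2.0000: CF_t = 2.900000, DF = 0.907029, PV = 2.630385
  t = 3.0000: CF_t = 2.900000, DF = 0.863838, PV = 2.505129
  t = 4.0000: CF_t = 2.900000, DF = 0.822702, PV = 2.385837
  t = 5.0000: CF_t = 2.900000, DF = 0.783526, PV = 2.272226
  t = 6.0000: CF_t = 2.900000, DF = 0.746215, PV = 2.164025
  t = 7.0000: CF_t = 102.900000, DF = 0.710681, PV = 73.129109
Price P = sum_t PV_t = 87.848616


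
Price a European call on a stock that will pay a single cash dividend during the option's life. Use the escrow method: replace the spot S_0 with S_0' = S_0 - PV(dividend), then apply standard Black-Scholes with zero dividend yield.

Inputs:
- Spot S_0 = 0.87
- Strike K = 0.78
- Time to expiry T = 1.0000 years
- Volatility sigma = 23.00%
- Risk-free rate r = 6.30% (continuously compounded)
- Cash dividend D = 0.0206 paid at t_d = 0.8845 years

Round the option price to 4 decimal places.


PV(D) = D * exp(-r * t_d) = 0.0206 * 0.94580061 = 0.01948349
S_0' = S_0 - PV(D) = 0.8700 - 0.01948349 = 0.85051651
d1 = (ln(S_0'/K) + (r + sigma^2/2)*T) / (sigma*sqrt(T)) = 0.76521696
d2 = d1 - sigma*sqrt(T) = 0.53521696
exp(-rT) = 0.93894347
N(d1) = 0.77792882; N(d2) = 0.70375008
C = S_0' * N(d1) - K * exp(-rT) * N(d2) = 0.85051651 * 0.77792882 - 0.7800 * 0.93894347 * 0.70375008 = 0.1462

Answer: Price = 0.1462


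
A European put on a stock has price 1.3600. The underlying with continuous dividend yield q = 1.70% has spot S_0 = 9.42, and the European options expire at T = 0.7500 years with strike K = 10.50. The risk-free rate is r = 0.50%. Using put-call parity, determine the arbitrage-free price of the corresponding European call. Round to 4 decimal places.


Put-call parity: C - P = S_0 * exp(-qT) - K * exp(-rT).
S_0 * exp(-qT) = 9.4200 * 0.98733094 = 9.30065743
K * exp(-rT) = 10.5000 * 0.99625702 = 10.46069874
C = P + S*exp(-qT) - K*exp(-rT)
C = 1.3600 + 9.30065743 - 10.46069874 = 0.2000

Answer: Call price = 0.2000


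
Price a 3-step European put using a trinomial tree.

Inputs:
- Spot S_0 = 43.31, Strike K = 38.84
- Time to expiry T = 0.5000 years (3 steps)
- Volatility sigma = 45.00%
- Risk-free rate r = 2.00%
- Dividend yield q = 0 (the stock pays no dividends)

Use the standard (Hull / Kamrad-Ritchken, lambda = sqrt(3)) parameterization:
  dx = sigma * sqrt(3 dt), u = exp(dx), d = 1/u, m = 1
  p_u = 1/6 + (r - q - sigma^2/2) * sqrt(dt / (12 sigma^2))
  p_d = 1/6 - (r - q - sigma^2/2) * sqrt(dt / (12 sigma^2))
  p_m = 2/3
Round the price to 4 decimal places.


dt = T/N = 0.166667; dx = sigma*sqrt(3*dt) = 0.318198
u = exp(dx) = 1.374648; d = 1/u = 0.727459
p_u = 0.145388, p_m = 0.666667, p_d = 0.187945
Discount per step: exp(-r*dt) = 0.996672
Stock lattice S(k, j) with j the centered position index:
  k=0: S(0,+0) = 43.3100
  k=1: S(1,-1) = 31.5062; S(1,+0) = 43.3100; S(1,+1) = 59.5360
  k=2: S(2,-2) = 22.9195; S(2,-1) = 31.5062; S(2,+0) = 43.3100; S(2,+1) = 59.5360; S(2,+2) = 81.8411
  k=3: S(3,-3) = 16.6730; S(3,-2) = 22.9195; S(3,-1) = 31.5062; S(3,+0) = 43.3100; S(3,+1) = 59.5360; S(3,+2) = 81.8411; S(3,+3) = 112.5028
Terminal payoffs V(N, j) = max(K - S_T, 0):
  V(3,-3) = 22.167021; V(3,-2) = 15.920514; V(3,-1) = 7.333764; V(3,+0) = 0.000000; V(3,+1) = 0.000000; V(3,+2) = 0.000000; V(3,+3) = 0.000000
Backward induction: V(k, j) = exp(-r*dt) * [p_u * V(k+1, j+1) + p_m * V(k+1, j) + p_d * V(k+1, j-1)]
  V(2,-2) = exp(-r*dt) * [p_u*7.333764 + p_m*15.920514 + p_d*22.167021] = 15.793373
  V(2,-1) = exp(-r*dt) * [p_u*0.000000 + p_m*7.333764 + p_d*15.920514] = 7.855135
  V(2,+0) = exp(-r*dt) * [p_u*0.000000 + p_m*0.000000 + p_d*7.333764] = 1.373760
  V(2,+1) = exp(-r*dt) * [p_u*0.000000 + p_m*0.000000 + p_d*0.000000] = 0.000000
  V(2,+2) = exp(-r*dt) * [p_u*0.000000 + p_m*0.000000 + p_d*0.000000] = 0.000000
  V(1,-1) = exp(-r*dt) * [p_u*1.373760 + p_m*7.855135 + p_d*15.793373] = 8.376806
  V(1,+0) = exp(-r*dt) * [p_u*0.000000 + p_m*1.373760 + p_d*7.855135] = 2.384215
  V(1,+1) = exp(-r*dt) * [p_u*0.000000 + p_m*0.000000 + p_d*1.373760] = 0.257333
  V(0,+0) = exp(-r*dt) * [p_u*0.257333 + p_m*2.384215 + p_d*8.376806] = 3.190619

Answer: Price = V(0,0) = 3.1906


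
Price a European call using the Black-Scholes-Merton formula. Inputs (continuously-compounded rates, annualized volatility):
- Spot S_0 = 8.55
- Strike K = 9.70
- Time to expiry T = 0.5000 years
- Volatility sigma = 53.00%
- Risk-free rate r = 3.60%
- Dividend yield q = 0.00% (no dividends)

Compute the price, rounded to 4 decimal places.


d1 = (ln(S/K) + (r - q + 0.5*sigma^2) * T) / (sigma * sqrt(T)) = -0.10131533
d2 = d1 - sigma * sqrt(T) = -0.47608193
exp(-rT) = 0.98216103; exp(-qT) = 1.00000000
C = S_0 * exp(-qT) * N(d1) - K * exp(-rT) * N(d2)
N(d1) = 0.45965007; N(d2) = 0.31700801
C = 8.5500 * 1.00000000 * 0.45965007 - 9.7000 * 0.98216103 * 0.31700801 = 0.9099

Answer: Price = 0.9099


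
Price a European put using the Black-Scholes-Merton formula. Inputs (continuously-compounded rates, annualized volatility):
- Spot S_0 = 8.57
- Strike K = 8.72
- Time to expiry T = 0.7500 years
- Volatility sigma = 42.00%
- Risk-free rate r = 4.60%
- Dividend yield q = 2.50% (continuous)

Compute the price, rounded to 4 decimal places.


d1 = (ln(S/K) + (r - q + 0.5*sigma^2) * T) / (sigma * sqrt(T)) = 0.17746234
d2 = d1 - sigma * sqrt(T) = -0.18626833
exp(-rT) = 0.96608834; exp(-qT) = 0.98142469
P = K * exp(-rT) * N(-d2) - S_0 * exp(-qT) * N(-d1)
N(-d1) = 0.42957262; N(-d2) = 0.57388283
P = 8.7200 * 0.96608834 * 0.57388283 - 8.5700 * 0.98142469 * 0.42957262 = 1.2215

Answer: Price = 1.2215


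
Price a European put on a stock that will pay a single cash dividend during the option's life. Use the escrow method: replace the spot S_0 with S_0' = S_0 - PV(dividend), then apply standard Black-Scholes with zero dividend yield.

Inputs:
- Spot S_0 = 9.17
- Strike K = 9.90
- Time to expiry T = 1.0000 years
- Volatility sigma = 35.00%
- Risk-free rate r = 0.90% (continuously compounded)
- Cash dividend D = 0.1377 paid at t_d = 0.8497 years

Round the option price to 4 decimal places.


Answer: Price = 1.7338

Derivation:
PV(D) = D * exp(-r * t_d) = 0.1377 * 0.99238187 = 0.13665098
S_0' = S_0 - PV(D) = 9.1700 - 0.13665098 = 9.03334902
d1 = (ln(S_0'/K) + (r + sigma^2/2)*T) / (sigma*sqrt(T)) = -0.06103309
d2 = d1 - sigma*sqrt(T) = -0.41103309
exp(-rT) = 0.99104038
N(-d1) = 0.52433357; N(-d2) = 0.65947586
P = K * exp(-rT) * N(-d2) - S_0' * N(-d1) = 9.9000 * 0.99104038 * 0.65947586 - 9.03334902 * 0.52433357 = 1.7338


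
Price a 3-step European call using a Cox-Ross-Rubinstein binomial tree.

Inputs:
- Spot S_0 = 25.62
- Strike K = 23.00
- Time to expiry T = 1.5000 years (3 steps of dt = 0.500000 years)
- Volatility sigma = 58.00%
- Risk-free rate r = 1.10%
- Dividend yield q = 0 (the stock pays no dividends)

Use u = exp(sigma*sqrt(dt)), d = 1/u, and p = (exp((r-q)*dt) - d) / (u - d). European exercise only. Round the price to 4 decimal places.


dt = T/N = 0.500000
u = exp(sigma*sqrt(dt)) = 1.507002; d = 1/u = 0.663569
p = (exp((r-q)*dt) - d) / (u - d) = 0.405422
Discount per step: exp(-r*dt) = 0.994515
Stock lattice S(k, i) with i counting down-moves:
  k=0: S(0,0) = 25.6200
  k=1: S(1,0) = 38.6094; S(1,1) = 17.0006
  k=2: S(2,0) = 58.1844; S(2,1) = 25.6200; S(2,2) = 11.2811
  k=3: S(3,0) = 87.6840; S(3,1) = 38.6094; S(3,2) = 17.0006; S(3,3) = 7.4858
Terminal payoffs V(N, i) = max(S_T - K, 0):
  V(3,0) = 64.683970; V(3,1) = 15.609379; V(3,2) = 0.000000; V(3,3) = 0.000000
Backward induction: V(k, i) = exp(-r*dt) * [p * V(k+1, i) + (1-p) * V(k+1, i+1)].
  V(2,0) = exp(-r*dt) * [p*64.683970 + (1-p)*15.609379] = 35.310546
  V(2,1) = exp(-r*dt) * [p*15.609379 + (1-p)*0.000000] = 6.293672
  V(2,2) = exp(-r*dt) * [p*0.000000 + (1-p)*0.000000] = 0.000000
  V(1,0) = exp(-r*dt) * [p*35.310546 + (1-p)*6.293672] = 17.958701
  V(1,1) = exp(-r*dt) * [p*6.293672 + (1-p)*0.000000] = 2.537597
  V(0,0) = exp(-r*dt) * [p*17.958701 + (1-p)*2.537597] = 8.741439

Answer: Price = V(0,0) = 8.7414


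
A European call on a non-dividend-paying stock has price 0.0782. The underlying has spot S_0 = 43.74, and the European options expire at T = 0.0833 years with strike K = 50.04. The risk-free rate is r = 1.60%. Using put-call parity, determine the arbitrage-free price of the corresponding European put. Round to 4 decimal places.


Put-call parity: C - P = S_0 * exp(-qT) - K * exp(-rT).
S_0 * exp(-qT) = 43.7400 * 1.00000000 = 43.74000000
K * exp(-rT) = 50.0400 * 0.99866809 = 49.97335111
P = C - S*exp(-qT) + K*exp(-rT)
P = 0.0782 - 43.74000000 + 49.97335111 = 6.3116

Answer: Put price = 6.3116


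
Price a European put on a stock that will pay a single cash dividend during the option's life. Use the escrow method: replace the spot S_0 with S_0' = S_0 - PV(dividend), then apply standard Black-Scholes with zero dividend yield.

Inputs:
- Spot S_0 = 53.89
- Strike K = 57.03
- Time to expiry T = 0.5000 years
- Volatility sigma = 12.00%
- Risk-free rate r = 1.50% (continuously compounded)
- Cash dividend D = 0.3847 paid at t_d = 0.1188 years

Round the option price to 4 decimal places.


PV(D) = D * exp(-r * t_d) = 0.3847 * 0.99821959 = 0.38401508
S_0' = S_0 - PV(D) = 53.8900 - 0.38401508 = 53.50598492
d1 = (ln(S_0'/K) + (r + sigma^2/2)*T) / (sigma*sqrt(T)) = -0.62088607
d2 = d1 - sigma*sqrt(T) = -0.70573888
exp(-rT) = 0.99252805
N(-d1) = 0.73266271; N(-d2) = 0.75982473
P = K * exp(-rT) * N(-d2) - S_0' * N(-d1) = 57.0300 * 0.99252805 * 0.75982473 - 53.50598492 * 0.73266271 = 3.8072

Answer: Price = 3.8072


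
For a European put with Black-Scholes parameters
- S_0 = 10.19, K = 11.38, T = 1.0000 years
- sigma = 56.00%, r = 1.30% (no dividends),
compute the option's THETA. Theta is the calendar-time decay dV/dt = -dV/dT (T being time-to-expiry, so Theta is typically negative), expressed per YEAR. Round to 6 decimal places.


Answer: Theta = -1.033304

Derivation:
d1 = 0.1059811045; d2 = -0.4540188955
phi(d1) = 0.3967081011; exp(-qT) = 1.0000000000; exp(-rT) = 0.9870841350
Theta = -S*exp(-qT)*phi(d1)*sigma/(2*sqrt(T)) + r*K*exp(-rT)*N(-d2) - q*S*exp(-qT)*N(-d1)
N(-d1) = 0.4577986721; N(-d2) = 0.6750923866; sqrt(T) = 1.0000000000
Term 1 = -10.1900 * 1.0000000000 * 0.3967081011 * 0.5600 / (2 * 1.0000000000) = -1.1318875541
Term 2 = 0.0130 * 11.3800 * 0.9870841350 * 0.6750923866 = 0.0985832193
Term 3 = 0 (no dividend yield, q = 0)
Theta = -1.1318875541 + (0.0985832193) + (0.0000000000) = -1.033304


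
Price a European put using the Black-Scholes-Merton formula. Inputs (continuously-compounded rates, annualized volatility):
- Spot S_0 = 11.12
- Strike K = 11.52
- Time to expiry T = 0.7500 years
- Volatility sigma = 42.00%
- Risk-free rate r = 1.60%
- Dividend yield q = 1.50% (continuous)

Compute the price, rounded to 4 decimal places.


Answer: Price = 1.8154

Derivation:
d1 = (ln(S/K) + (r - q + 0.5*sigma^2) * T) / (sigma * sqrt(T)) = 0.08676924
d2 = d1 - sigma * sqrt(T) = -0.27696143
exp(-rT) = 0.98807171; exp(-qT) = 0.98881304
P = K * exp(-rT) * N(-d2) - S_0 * exp(-qT) * N(-d1)
N(-d1) = 0.46542747; N(-d2) = 0.60909514
P = 11.5200 * 0.98807171 * 0.60909514 - 11.1200 * 0.98881304 * 0.46542747 = 1.8154


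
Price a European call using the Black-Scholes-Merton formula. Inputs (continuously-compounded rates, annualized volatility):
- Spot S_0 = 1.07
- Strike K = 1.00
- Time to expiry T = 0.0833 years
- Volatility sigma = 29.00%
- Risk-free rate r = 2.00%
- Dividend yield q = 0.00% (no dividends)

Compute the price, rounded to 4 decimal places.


d1 = (ln(S/K) + (r - q + 0.5*sigma^2) * T) / (sigma * sqrt(T)) = 0.87011046
d2 = d1 - sigma * sqrt(T) = 0.78641141
exp(-rT) = 0.99833539; exp(-qT) = 1.00000000
C = S_0 * exp(-qT) * N(d1) - K * exp(-rT) * N(d2)
N(d1) = 0.80787998; N(d2) = 0.78418675
C = 1.0700 * 1.00000000 * 0.80787998 - 1.0000 * 0.99833539 * 0.78418675 = 0.0816

Answer: Price = 0.0816


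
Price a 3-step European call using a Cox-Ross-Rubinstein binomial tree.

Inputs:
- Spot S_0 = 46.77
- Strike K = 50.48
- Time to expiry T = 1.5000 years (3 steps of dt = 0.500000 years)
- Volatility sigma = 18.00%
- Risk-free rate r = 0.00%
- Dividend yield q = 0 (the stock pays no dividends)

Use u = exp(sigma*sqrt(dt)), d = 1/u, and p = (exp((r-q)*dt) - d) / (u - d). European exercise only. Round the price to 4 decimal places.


dt = T/N = 0.500000
u = exp(sigma*sqrt(dt)) = 1.135734; d = 1/u = 0.880488
p = (exp((r-q)*dt) - d) / (u - d) = 0.468223
Discount per step: exp(-r*dt) = 1.000000
Stock lattice S(k, i) with i counting down-moves:
  k=0: S(0,0) = 46.7700
  k=1: S(1,0) = 53.1183; S(1,1) = 41.1804
  k=2: S(2,0) = 60.3282; S(2,1) = 46.7700; S(2,2) = 36.2589
  k=3: S(3,0) = 68.5168; S(3,1) = 53.1183; S(3,2) = 41.1804; S(3,3) = 31.9255
Terminal payoffs V(N, i) = max(S_T - K, 0):
  V(3,0) = 18.036845; V(3,1) = 2.638284; V(3,2) = 0.000000; V(3,3) = 0.000000
Backward induction: V(k, i) = exp(-r*dt) * [p * V(k+1, i) + (1-p) * V(k+1, i+1)].
  V(2,0) = exp(-r*dt) * [p*18.036845 + (1-p)*2.638284] = 9.848246
  V(2,1) = exp(-r*dt) * [p*2.638284 + (1-p)*0.000000] = 1.235305
  V(2,2) = exp(-r*dt) * [p*0.000000 + (1-p)*0.000000] = 0.000000
  V(1,0) = exp(-r*dt) * [p*9.848246 + (1-p)*1.235305] = 5.268083
  V(1,1) = exp(-r*dt) * [p*1.235305 + (1-p)*0.000000] = 0.578398
  V(0,0) = exp(-r*dt) * [p*5.268083 + (1-p)*0.578398] = 2.774217

Answer: Price = V(0,0) = 2.7742


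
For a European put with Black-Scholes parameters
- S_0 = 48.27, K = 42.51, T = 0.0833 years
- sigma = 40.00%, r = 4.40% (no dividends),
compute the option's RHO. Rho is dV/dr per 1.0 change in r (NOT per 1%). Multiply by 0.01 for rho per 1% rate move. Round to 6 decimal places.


Answer: Rho = -0.498355

Derivation:
d1 = 1.1901578894; d2 = 1.0747109319
phi(d1) = 0.1964835760; exp(-qT) = 1.0000000000; exp(-rT) = 0.9963415086
N(-d2) = 0.1412520839
Rho = -K*T*exp(-rT)*N(-d2) = -42.5100 * 0.0833 * 0.9963415086 * 0.1412520839 = -0.498355


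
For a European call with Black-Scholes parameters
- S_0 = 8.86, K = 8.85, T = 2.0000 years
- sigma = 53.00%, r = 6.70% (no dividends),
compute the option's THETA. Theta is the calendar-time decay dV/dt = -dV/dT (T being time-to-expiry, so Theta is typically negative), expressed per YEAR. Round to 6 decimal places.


Answer: Theta = -0.787085

Derivation:
d1 = 0.5550512135; d2 = -0.1944819745
phi(d1) = 0.3419880589; exp(-qT) = 1.0000000000; exp(-rT) = 0.8745900646
Theta = -S*exp(-qT)*phi(d1)*sigma/(2*sqrt(T)) - r*K*exp(-rT)*N(d2) + q*S*exp(-qT)*N(d1)
N(d1) = 0.7105701844; N(d2) = 0.4228992542; sqrt(T) = 1.4142135624
Term 1 = -8.8600 * 1.0000000000 * 0.3419880589 * 0.5300 / (2 * 1.4142135624) = -0.5677740511
Term 2 = -0.0670 * 8.8500 * 0.8745900646 * 0.4228992542 = -0.2193105541
Term 3 = 0 (no dividend yield, q = 0)
Theta = -0.5677740511 + (-0.2193105541) + (0.0000000000) = -0.787085


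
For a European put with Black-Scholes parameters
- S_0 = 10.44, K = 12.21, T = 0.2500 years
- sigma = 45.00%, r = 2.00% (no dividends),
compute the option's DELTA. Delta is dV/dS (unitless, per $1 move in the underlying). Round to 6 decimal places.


Answer: Delta = -0.712712

Derivation:
d1 = -0.5613253585; d2 = -0.7863253585
phi(d1) = 0.3407924588; exp(-qT) = 1.0000000000; exp(-rT) = 0.9950124792
N(-d1) = 0.7127121213
Delta = -exp(-qT) * N(-d1) = -1.0000000000 * 0.7127121213 = -0.712712


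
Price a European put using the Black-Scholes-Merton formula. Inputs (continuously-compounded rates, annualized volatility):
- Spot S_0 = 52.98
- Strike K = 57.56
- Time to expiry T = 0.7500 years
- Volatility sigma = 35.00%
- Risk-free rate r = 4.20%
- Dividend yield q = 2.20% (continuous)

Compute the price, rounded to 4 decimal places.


Answer: Price = 8.4904

Derivation:
d1 = (ln(S/K) + (r - q + 0.5*sigma^2) * T) / (sigma * sqrt(T)) = -0.07250166
d2 = d1 - sigma * sqrt(T) = -0.37561055
exp(-rT) = 0.96899096; exp(-qT) = 0.98363538
P = K * exp(-rT) * N(-d2) - S_0 * exp(-qT) * N(-d1)
N(-d1) = 0.52889866; N(-d2) = 0.64639678
P = 57.5600 * 0.96899096 * 0.64639678 - 52.9800 * 0.98363538 * 0.52889866 = 8.4904


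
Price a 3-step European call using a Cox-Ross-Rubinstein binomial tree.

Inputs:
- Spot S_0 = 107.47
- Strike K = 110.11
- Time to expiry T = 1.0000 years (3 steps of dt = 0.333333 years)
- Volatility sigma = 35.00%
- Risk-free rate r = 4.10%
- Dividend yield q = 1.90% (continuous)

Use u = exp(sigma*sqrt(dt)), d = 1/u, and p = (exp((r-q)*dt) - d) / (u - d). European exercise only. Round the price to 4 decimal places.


Answer: Price = V(0,0) = 15.7235

Derivation:
dt = T/N = 0.333333
u = exp(sigma*sqrt(dt)) = 1.223937; d = 1/u = 0.817036
p = (exp((r-q)*dt) - d) / (u - d) = 0.467742
Discount per step: exp(-r*dt) = 0.986426
Stock lattice S(k, i) with i counting down-moves:
  k=0: S(0,0) = 107.4700
  k=1: S(1,0) = 131.5365; S(1,1) = 87.8068
  k=2: S(2,0) = 160.9924; S(2,1) = 107.4700; S(2,2) = 71.7413
  k=3: S(3,0) = 197.0445; S(3,1) = 131.5365; S(3,2) = 87.8068; S(3,3) = 58.6152
Terminal payoffs V(N, i) = max(S_T - K, 0):
  V(3,0) = 86.934486; V(3,1) = 21.426494; V(3,2) = 0.000000; V(3,3) = 0.000000
Backward induction: V(k, i) = exp(-r*dt) * [p * V(k+1, i) + (1-p) * V(k+1, i+1)].
  V(2,0) = exp(-r*dt) * [p*86.934486 + (1-p)*21.426494] = 51.360567
  V(2,1) = exp(-r*dt) * [p*21.426494 + (1-p)*0.000000] = 9.886028
  V(2,2) = exp(-r*dt) * [p*0.000000 + (1-p)*0.000000] = 0.000000
  V(1,0) = exp(-r*dt) * [p*51.360567 + (1-p)*9.886028] = 28.887887
  V(1,1) = exp(-r*dt) * [p*9.886028 + (1-p)*0.000000] = 4.561341
  V(0,0) = exp(-r*dt) * [p*28.887887 + (1-p)*4.561341] = 15.723518


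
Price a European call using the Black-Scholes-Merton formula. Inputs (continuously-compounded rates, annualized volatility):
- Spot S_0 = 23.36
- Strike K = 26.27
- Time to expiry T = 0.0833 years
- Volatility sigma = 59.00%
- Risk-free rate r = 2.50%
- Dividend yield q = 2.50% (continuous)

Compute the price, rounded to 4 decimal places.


Answer: Price = 0.6110

Derivation:
d1 = (ln(S/K) + (r - q + 0.5*sigma^2) * T) / (sigma * sqrt(T)) = -0.60430764
d2 = d1 - sigma * sqrt(T) = -0.77459190
exp(-rT) = 0.99791967; exp(-qT) = 0.99791967
C = S_0 * exp(-qT) * N(d1) - K * exp(-rT) * N(d2)
N(d1) = 0.27281956; N(d2) = 0.21929042
C = 23.3600 * 0.99791967 * 0.27281956 - 26.2700 * 0.99791967 * 0.21929042 = 0.6110


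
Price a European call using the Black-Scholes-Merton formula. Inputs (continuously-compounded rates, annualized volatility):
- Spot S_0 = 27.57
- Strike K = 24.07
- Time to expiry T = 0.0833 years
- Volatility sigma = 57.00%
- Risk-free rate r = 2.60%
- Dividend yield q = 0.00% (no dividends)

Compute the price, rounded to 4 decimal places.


Answer: Price = 4.0264

Derivation:
d1 = (ln(S/K) + (r - q + 0.5*sigma^2) * T) / (sigma * sqrt(T)) = 0.92066194
d2 = d1 - sigma * sqrt(T) = 0.75615003
exp(-rT) = 0.99783654; exp(-qT) = 1.00000000
C = S_0 * exp(-qT) * N(d1) - K * exp(-rT) * N(d2)
N(d1) = 0.82138652; N(d2) = 0.77522037
C = 27.5700 * 1.00000000 * 0.82138652 - 24.0700 * 0.99783654 * 0.77522037 = 4.0264


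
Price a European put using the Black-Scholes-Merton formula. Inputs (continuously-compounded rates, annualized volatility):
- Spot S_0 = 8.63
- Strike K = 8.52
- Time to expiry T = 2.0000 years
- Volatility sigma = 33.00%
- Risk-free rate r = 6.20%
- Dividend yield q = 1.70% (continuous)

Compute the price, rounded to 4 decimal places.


Answer: Price = 1.0910

Derivation:
d1 = (ln(S/K) + (r - q + 0.5*sigma^2) * T) / (sigma * sqrt(T)) = 0.45368006
d2 = d1 - sigma * sqrt(T) = -0.01301041
exp(-rT) = 0.88337984; exp(-qT) = 0.96657150
P = K * exp(-rT) * N(-d2) - S_0 * exp(-qT) * N(-d1)
N(-d1) = 0.32502956; N(-d2) = 0.50519026
P = 8.5200 * 0.88337984 * 0.50519026 - 8.6300 * 0.96657150 * 0.32502956 = 1.0910


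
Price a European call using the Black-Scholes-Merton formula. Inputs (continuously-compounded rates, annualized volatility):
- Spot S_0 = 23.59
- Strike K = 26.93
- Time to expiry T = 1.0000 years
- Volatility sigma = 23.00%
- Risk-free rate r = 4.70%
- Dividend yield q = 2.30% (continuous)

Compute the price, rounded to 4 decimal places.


d1 = (ln(S/K) + (r - q + 0.5*sigma^2) * T) / (sigma * sqrt(T)) = -0.35638267
d2 = d1 - sigma * sqrt(T) = -0.58638267
exp(-rT) = 0.95408740; exp(-qT) = 0.97726248
C = S_0 * exp(-qT) * N(d1) - K * exp(-rT) * N(d2)
N(d1) = 0.36077700; N(d2) = 0.27880919
C = 23.5900 * 0.97726248 * 0.36077700 - 26.9300 * 0.95408740 * 0.27880919 = 1.1536

Answer: Price = 1.1536


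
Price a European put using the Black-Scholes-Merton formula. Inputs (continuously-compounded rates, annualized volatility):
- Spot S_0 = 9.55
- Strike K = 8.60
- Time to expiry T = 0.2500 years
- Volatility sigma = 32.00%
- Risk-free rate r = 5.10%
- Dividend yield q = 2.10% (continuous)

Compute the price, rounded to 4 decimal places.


Answer: Price = 0.2043

Derivation:
d1 = (ln(S/K) + (r - q + 0.5*sigma^2) * T) / (sigma * sqrt(T)) = 0.78174345
d2 = d1 - sigma * sqrt(T) = 0.62174345
exp(-rT) = 0.98733094; exp(-qT) = 0.99476376
P = K * exp(-rT) * N(-d2) - S_0 * exp(-qT) * N(-d1)
N(-d1) = 0.21718268; N(-d2) = 0.26705529
P = 8.6000 * 0.98733094 * 0.26705529 - 9.5500 * 0.99476376 * 0.21718268 = 0.2043


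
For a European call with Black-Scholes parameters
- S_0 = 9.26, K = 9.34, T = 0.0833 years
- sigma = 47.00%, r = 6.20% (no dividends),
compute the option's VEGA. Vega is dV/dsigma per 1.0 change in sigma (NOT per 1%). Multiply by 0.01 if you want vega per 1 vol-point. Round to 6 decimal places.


d1 = 0.0424834057; d2 = -0.0931667694
phi(d1) = 0.3985824293; exp(-qT) = 1.0000000000; exp(-rT) = 0.9948487136
Vega = S * exp(-qT) * phi(d1) * sqrt(T) = 9.2600 * 1.0000000000 * 0.3985824293 * 0.2886173938 = 1.065250

Answer: Vega = 1.065250


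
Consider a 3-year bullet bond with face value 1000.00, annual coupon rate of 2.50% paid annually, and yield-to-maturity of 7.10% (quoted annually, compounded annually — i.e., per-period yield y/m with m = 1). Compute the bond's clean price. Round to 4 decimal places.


Coupon per period c = face * coupon_rate / m = 25.000000
Periods per year m = 1; per-period yield y/m = 0.071000
Number of cashflows N = 3
Cashflows (t years, CF_t, discount factor 1/(1+y/m)^(m*t), PV):
  t = 1.0000: CF_t = 25.000000, DF = 0.933707, PV = 23.342670
  t = 2.0000: CF_t = 25.000000, DF = 0.871808, PV = 21.795210
  t = 3.0000: CF_t = 1025.000000, DF = 0.814013, PV = 834.363799
Price P = sum_t PV_t = 879.501680

Answer: Price = 879.5017


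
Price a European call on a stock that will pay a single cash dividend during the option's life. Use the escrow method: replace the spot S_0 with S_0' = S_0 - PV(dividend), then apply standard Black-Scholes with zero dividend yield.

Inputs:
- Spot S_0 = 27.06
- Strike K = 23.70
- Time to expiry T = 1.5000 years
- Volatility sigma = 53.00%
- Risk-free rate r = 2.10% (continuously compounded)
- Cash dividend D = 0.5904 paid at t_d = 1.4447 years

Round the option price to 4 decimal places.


PV(D) = D * exp(-r * t_d) = 0.5904 * 0.97011690 = 0.57275702
S_0' = S_0 - PV(D) = 27.0600 - 0.57275702 = 26.48724298
d1 = (ln(S_0'/K) + (r + sigma^2/2)*T) / (sigma*sqrt(T)) = 0.54437702
d2 = d1 - sigma*sqrt(T) = -0.10473776
exp(-rT) = 0.96899096
N(d1) = 0.70690897; N(d2) = 0.45829195
C = S_0' * N(d1) - K * exp(-rT) * N(d2) = 26.48724298 * 0.70690897 - 23.7000 * 0.96899096 * 0.45829195 = 8.1994

Answer: Price = 8.1994


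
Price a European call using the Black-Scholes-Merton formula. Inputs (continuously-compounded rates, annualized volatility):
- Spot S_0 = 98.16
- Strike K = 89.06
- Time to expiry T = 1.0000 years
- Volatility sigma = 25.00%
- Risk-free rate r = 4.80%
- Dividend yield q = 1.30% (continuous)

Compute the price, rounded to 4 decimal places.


d1 = (ln(S/K) + (r - q + 0.5*sigma^2) * T) / (sigma * sqrt(T)) = 0.65415400
d2 = d1 - sigma * sqrt(T) = 0.40415400
exp(-rT) = 0.95313379; exp(-qT) = 0.98708414
C = S_0 * exp(-qT) * N(d1) - K * exp(-rT) * N(d2)
N(d1) = 0.74349370; N(d2) = 0.65695026
C = 98.1600 * 0.98708414 * 0.74349370 - 89.0600 * 0.95313379 * 0.65695026 = 16.2728

Answer: Price = 16.2728


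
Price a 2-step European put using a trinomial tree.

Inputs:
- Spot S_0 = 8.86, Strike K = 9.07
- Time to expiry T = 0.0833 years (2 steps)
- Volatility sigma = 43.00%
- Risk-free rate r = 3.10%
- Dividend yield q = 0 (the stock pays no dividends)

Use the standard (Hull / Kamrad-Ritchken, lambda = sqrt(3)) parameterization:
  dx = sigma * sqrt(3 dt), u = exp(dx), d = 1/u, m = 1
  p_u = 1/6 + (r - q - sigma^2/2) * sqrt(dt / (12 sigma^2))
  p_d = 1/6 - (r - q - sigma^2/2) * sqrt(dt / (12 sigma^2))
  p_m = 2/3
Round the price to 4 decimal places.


dt = T/N = 0.041650; dx = sigma*sqrt(3*dt) = 0.151998
u = exp(dx) = 1.164157; d = 1/u = 0.858990
p_u = 0.158247, p_m = 0.666667, p_d = 0.175086
Discount per step: exp(-r*dt) = 0.998710
Stock lattice S(k, j) with j the centered position index:
  k=0: S(0,+0) = 8.8600
  k=1: S(1,-1) = 7.6107; S(1,+0) = 8.8600; S(1,+1) = 10.3144
  k=2: S(2,-2) = 6.5375; S(2,-1) = 7.6107; S(2,+0) = 8.8600; S(2,+1) = 10.3144; S(2,+2) = 12.0076
Terminal payoffs V(N, j) = max(K - S_T, 0):
  V(2,-2) = 2.532521; V(2,-1) = 1.459345; V(2,+0) = 0.210000; V(2,+1) = 0.000000; V(2,+2) = 0.000000
Backward induction: V(k, j) = exp(-r*dt) * [p_u * V(k+1, j+1) + p_m * V(k+1, j) + p_d * V(k+1, j-1)]
  V(1,-1) = exp(-r*dt) * [p_u*0.210000 + p_m*1.459345 + p_d*2.532521] = 1.447667
  V(1,+0) = exp(-r*dt) * [p_u*0.000000 + p_m*0.210000 + p_d*1.459345] = 0.395000
  V(1,+1) = exp(-r*dt) * [p_u*0.000000 + p_m*0.000000 + p_d*0.210000] = 0.036721
  V(0,+0) = exp(-r*dt) * [p_u*0.036721 + p_m*0.395000 + p_d*1.447667] = 0.521936

Answer: Price = V(0,0) = 0.5219


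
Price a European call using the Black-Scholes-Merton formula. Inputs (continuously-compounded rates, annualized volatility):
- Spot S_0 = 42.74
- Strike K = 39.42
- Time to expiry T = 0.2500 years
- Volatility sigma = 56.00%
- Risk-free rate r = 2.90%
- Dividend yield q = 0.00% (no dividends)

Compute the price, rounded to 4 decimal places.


d1 = (ln(S/K) + (r - q + 0.5*sigma^2) * T) / (sigma * sqrt(T)) = 0.45468553
d2 = d1 - sigma * sqrt(T) = 0.17468553
exp(-rT) = 0.99277622; exp(-qT) = 1.00000000
C = S_0 * exp(-qT) * N(d1) - K * exp(-rT) * N(d2)
N(d1) = 0.67533225; N(d2) = 0.56933663
C = 42.7400 * 1.00000000 * 0.67533225 - 39.4200 * 0.99277622 * 0.56933663 = 6.5826

Answer: Price = 6.5826


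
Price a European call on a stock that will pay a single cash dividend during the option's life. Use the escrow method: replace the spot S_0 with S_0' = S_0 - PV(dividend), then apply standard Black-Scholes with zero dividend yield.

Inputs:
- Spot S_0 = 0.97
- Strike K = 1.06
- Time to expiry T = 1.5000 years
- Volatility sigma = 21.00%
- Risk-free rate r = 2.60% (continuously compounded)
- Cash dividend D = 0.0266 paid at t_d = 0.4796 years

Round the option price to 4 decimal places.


Answer: Price = 0.0670

Derivation:
PV(D) = D * exp(-r * t_d) = 0.0266 * 0.98760782 = 0.02627037
S_0' = S_0 - PV(D) = 0.9700 - 0.02627037 = 0.94372963
d1 = (ln(S_0'/K) + (r + sigma^2/2)*T) / (sigma*sqrt(T)) = -0.17150110
d2 = d1 - sigma*sqrt(T) = -0.42869752
exp(-rT) = 0.96175071
N(d1) = 0.43191488; N(d2) = 0.33407168
C = S_0' * N(d1) - K * exp(-rT) * N(d2) = 0.94372963 * 0.43191488 - 1.0600 * 0.96175071 * 0.33407168 = 0.0670


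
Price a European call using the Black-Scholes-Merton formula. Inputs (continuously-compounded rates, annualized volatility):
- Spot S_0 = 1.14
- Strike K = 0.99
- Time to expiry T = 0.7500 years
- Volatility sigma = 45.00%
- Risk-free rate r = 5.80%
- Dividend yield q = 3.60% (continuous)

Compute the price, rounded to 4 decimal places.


d1 = (ln(S/K) + (r - q + 0.5*sigma^2) * T) / (sigma * sqrt(T)) = 0.59920259
d2 = d1 - sigma * sqrt(T) = 0.20949116
exp(-rT) = 0.95743255; exp(-qT) = 0.97336124
C = S_0 * exp(-qT) * N(d1) - K * exp(-rT) * N(d2)
N(d1) = 0.72548110; N(d2) = 0.58296758
C = 1.1400 * 0.97336124 * 0.72548110 - 0.9900 * 0.95743255 * 0.58296758 = 0.2524

Answer: Price = 0.2524


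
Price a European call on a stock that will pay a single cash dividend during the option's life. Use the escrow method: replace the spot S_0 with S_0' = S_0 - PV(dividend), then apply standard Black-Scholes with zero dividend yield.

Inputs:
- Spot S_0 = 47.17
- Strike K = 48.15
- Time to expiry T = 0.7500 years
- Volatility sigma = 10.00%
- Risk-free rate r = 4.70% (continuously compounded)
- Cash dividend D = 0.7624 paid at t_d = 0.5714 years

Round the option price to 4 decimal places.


Answer: Price = 1.5774

Derivation:
PV(D) = D * exp(-r * t_d) = 0.7624 * 0.97350161 = 0.74219763
S_0' = S_0 - PV(D) = 47.1700 - 0.74219763 = 46.42780237
d1 = (ln(S_0'/K) + (r + sigma^2/2)*T) / (sigma*sqrt(T)) = 0.02976045
d2 = d1 - sigma*sqrt(T) = -0.05684209
exp(-rT) = 0.96536405
N(d1) = 0.51187095; N(d2) = 0.47733549
C = S_0' * N(d1) - K * exp(-rT) * N(d2) = 46.42780237 * 0.51187095 - 48.1500 * 0.96536405 * 0.47733549 = 1.5774


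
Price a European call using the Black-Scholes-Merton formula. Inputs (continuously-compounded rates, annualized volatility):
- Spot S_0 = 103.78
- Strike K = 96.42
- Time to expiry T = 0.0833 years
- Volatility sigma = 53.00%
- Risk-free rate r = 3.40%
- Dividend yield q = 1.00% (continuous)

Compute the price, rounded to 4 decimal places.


d1 = (ln(S/K) + (r - q + 0.5*sigma^2) * T) / (sigma * sqrt(T)) = 0.57043797
d2 = d1 - sigma * sqrt(T) = 0.41747075
exp(-rT) = 0.99717181; exp(-qT) = 0.99916735
C = S_0 * exp(-qT) * N(d1) - K * exp(-rT) * N(d2)
N(d1) = 0.71580966; N(d2) = 0.66183294
C = 103.7800 * 0.99916735 * 0.71580966 - 96.4200 * 0.99717181 * 0.66183294 = 10.5914

Answer: Price = 10.5914


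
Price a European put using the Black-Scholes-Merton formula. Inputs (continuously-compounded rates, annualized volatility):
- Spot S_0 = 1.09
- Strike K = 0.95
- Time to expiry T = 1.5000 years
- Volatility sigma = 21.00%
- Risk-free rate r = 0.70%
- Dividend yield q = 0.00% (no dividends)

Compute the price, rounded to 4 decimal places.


d1 = (ln(S/K) + (r - q + 0.5*sigma^2) * T) / (sigma * sqrt(T)) = 0.70392111
d2 = d1 - sigma * sqrt(T) = 0.44672468
exp(-rT) = 0.98955493; exp(-qT) = 1.00000000
P = K * exp(-rT) * N(-d2) - S_0 * exp(-qT) * N(-d1)
N(-d1) = 0.24074095; N(-d2) = 0.32753693
P = 0.9500 * 0.98955493 * 0.32753693 - 1.0900 * 1.00000000 * 0.24074095 = 0.0455

Answer: Price = 0.0455


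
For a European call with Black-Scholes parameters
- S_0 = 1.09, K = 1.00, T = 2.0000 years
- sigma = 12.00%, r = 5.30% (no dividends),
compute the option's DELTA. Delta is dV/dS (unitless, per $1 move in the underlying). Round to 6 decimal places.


d1 = 1.2172707488; d2 = 1.0475651213
phi(d1) = 0.1901746210; exp(-qT) = 1.0000000000; exp(-rT) = 0.8994246481
N(d1) = 0.8882493901
Delta = exp(-qT) * N(d1) = 1.0000000000 * 0.8882493901 = 0.888249

Answer: Delta = 0.888249


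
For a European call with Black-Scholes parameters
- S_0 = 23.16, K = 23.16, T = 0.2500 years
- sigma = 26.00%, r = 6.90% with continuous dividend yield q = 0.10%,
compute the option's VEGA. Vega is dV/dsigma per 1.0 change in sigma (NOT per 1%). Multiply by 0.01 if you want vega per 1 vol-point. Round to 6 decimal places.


Answer: Vega = 4.530934

Derivation:
d1 = 0.1957692308; d2 = 0.0657692308
phi(d1) = 0.3913702136; exp(-qT) = 0.9997500312; exp(-rT) = 0.9828979294
Vega = S * exp(-qT) * phi(d1) * sqrt(T) = 23.1600 * 0.9997500312 * 0.3913702136 * 0.5000000000 = 4.530934


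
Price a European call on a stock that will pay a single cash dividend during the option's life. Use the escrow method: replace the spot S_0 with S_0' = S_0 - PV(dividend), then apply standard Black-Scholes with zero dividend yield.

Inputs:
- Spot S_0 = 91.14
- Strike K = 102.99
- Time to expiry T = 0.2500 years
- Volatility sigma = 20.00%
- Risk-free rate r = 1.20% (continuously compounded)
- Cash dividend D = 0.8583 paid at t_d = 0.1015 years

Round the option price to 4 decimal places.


Answer: Price = 0.4504

Derivation:
PV(D) = D * exp(-r * t_d) = 0.8583 * 0.99878274 = 0.85725523
S_0' = S_0 - PV(D) = 91.1400 - 0.85725523 = 90.28274477
d1 = (ln(S_0'/K) + (r + sigma^2/2)*T) / (sigma*sqrt(T)) = -1.23685542
d2 = d1 - sigma*sqrt(T) = -1.33685542
exp(-rT) = 0.99700450
N(d1) = 0.10807038; N(d2) = 0.09063492
C = S_0' * N(d1) - K * exp(-rT) * N(d2) = 90.28274477 * 0.10807038 - 102.9900 * 0.99700450 * 0.09063492 = 0.4504


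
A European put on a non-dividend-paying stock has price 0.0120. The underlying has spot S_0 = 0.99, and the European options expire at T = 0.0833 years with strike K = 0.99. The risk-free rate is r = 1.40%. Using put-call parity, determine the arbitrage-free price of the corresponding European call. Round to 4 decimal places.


Put-call parity: C - P = S_0 * exp(-qT) - K * exp(-rT).
S_0 * exp(-qT) = 0.9900 * 1.00000000 = 0.99000000
K * exp(-rT) = 0.9900 * 0.99883448 = 0.98884613
C = P + S*exp(-qT) - K*exp(-rT)
C = 0.0120 + 0.99000000 - 0.98884613 = 0.0132

Answer: Call price = 0.0132


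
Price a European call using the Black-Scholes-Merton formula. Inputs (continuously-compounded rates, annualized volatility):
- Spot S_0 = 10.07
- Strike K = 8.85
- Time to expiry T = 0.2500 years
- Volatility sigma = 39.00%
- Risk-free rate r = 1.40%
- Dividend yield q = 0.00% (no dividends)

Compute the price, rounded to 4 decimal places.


d1 = (ln(S/K) + (r - q + 0.5*sigma^2) * T) / (sigma * sqrt(T)) = 0.77772178
d2 = d1 - sigma * sqrt(T) = 0.58272178
exp(-rT) = 0.99650612; exp(-qT) = 1.00000000
C = S_0 * exp(-qT) * N(d1) - K * exp(-rT) * N(d2)
N(d1) = 0.78163348; N(d2) = 0.71995970
C = 10.0700 * 1.00000000 * 0.78163348 - 8.8500 * 0.99650612 * 0.71995970 = 1.5217

Answer: Price = 1.5217


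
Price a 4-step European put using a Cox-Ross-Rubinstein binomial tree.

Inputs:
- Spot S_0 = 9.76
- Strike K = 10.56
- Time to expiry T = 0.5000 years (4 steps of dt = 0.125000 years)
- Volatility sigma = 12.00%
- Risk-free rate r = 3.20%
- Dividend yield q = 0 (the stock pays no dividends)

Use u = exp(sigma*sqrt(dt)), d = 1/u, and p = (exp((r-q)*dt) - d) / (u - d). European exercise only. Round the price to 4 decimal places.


Answer: Price = V(0,0) = 0.7325

Derivation:
dt = T/N = 0.125000
u = exp(sigma*sqrt(dt)) = 1.043339; d = 1/u = 0.958461
p = (exp((r-q)*dt) - d) / (u - d) = 0.536616
Discount per step: exp(-r*dt) = 0.996008
Stock lattice S(k, i) with i counting down-moves:
  k=0: S(0,0) = 9.7600
  k=1: S(1,0) = 10.1830; S(1,1) = 9.3546
  k=2: S(2,0) = 10.6243; S(2,1) = 9.7600; S(2,2) = 8.9660
  k=3: S(3,0) = 11.0848; S(3,1) = 10.1830; S(3,2) = 9.3546; S(3,3) = 8.5936
  k=4: S(4,0) = 11.5652; S(4,1) = 10.6243; S(4,2) = 9.7600; S(4,3) = 8.9660; S(4,4) = 8.2366
Terminal payoffs V(N, i) = max(K - S_T, 0):
  V(4,0) = 0.000000; V(4,1) = 0.000000; V(4,2) = 0.800000; V(4,3) = 1.594001; V(4,4) = 2.323407
Backward induction: V(k, i) = exp(-r*dt) * [p * V(k+1, i) + (1-p) * V(k+1, i+1)].
  V(3,0) = exp(-r*dt) * [p*0.000000 + (1-p)*0.000000] = 0.000000
  V(3,1) = exp(-r*dt) * [p*0.000000 + (1-p)*0.800000] = 0.369228
  V(3,2) = exp(-r*dt) * [p*0.800000 + (1-p)*1.594001] = 1.163265
  V(3,3) = exp(-r*dt) * [p*1.594001 + (1-p)*2.323407] = 1.924284
  V(2,0) = exp(-r*dt) * [p*0.000000 + (1-p)*0.369228] = 0.170411
  V(2,1) = exp(-r*dt) * [p*0.369228 + (1-p)*1.163265] = 0.734229
  V(2,2) = exp(-r*dt) * [p*1.163265 + (1-p)*1.924284] = 1.509858
  V(1,0) = exp(-r*dt) * [p*0.170411 + (1-p)*0.734229] = 0.429952
  V(1,1) = exp(-r*dt) * [p*0.734229 + (1-p)*1.509858] = 1.089277
  V(0,0) = exp(-r*dt) * [p*0.429952 + (1-p)*1.089277] = 0.732537


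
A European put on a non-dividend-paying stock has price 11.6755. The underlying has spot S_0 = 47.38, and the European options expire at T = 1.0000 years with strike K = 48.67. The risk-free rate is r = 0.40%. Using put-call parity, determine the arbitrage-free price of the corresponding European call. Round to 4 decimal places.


Answer: Call price = 10.5798

Derivation:
Put-call parity: C - P = S_0 * exp(-qT) - K * exp(-rT).
S_0 * exp(-qT) = 47.3800 * 1.00000000 = 47.38000000
K * exp(-rT) = 48.6700 * 0.99600799 = 48.47570884
C = P + S*exp(-qT) - K*exp(-rT)
C = 11.6755 + 47.38000000 - 48.47570884 = 10.5798


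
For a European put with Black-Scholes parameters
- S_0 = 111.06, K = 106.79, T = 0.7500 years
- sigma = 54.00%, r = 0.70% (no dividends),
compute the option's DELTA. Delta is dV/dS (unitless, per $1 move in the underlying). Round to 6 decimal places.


Answer: Delta = -0.371120

Derivation:
d1 = 0.3288893057; d2 = -0.1387644124
phi(d1) = 0.3779389437; exp(-qT) = 1.0000000000; exp(-rT) = 0.9947637572
N(-d1) = 0.3711196789
Delta = -exp(-qT) * N(-d1) = -1.0000000000 * 0.3711196789 = -0.371120
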